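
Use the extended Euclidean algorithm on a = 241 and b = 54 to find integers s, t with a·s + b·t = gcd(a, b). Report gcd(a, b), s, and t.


Euclidean algorithm on (241, 54) — divide until remainder is 0:
  241 = 4 · 54 + 25
  54 = 2 · 25 + 4
  25 = 6 · 4 + 1
  4 = 4 · 1 + 0
gcd(241, 54) = 1.
Track Bezout coefficients alongside the remainders: start with r₀ = 241 = a·1 + b·0 (s = 1, t = 0) and r₁ = 54 = a·0 + b·1 (s = 0, t = 1); each new remainder r_{k+1} = r_{k-1} − q_k·r_k inherits s_{k+1} = s_{k-1} − q_k·s_k, t_{k+1} = t_{k-1} − q_k·t_k, so r_k = a·s_k + b·t_k at every step:
  q = 4: r = 25, s = 1 − 4·0 = 1, t = 0 − 4·1 = -4  (check: 241·1 + 54·(-4) = 25)
  q = 2: r = 4, s = 0 − 2·1 = -2, t = 1 − 2·(-4) = 9  (check: 241·(-2) + 54·9 = 4)
  q = 6: r = 1, s = 1 − 6·(-2) = 13, t = -4 − 6·9 = -58  (check: 241·13 + 54·(-58) = 1)
The row with r = 1 (the gcd) gives the Bezout coefficients s = 13, t = -58.
Result: 241 · (13) + 54 · (-58) = 1.

gcd(241, 54) = 1; s = 13, t = -58 (check: 241·13 + 54·(-58) = 1).


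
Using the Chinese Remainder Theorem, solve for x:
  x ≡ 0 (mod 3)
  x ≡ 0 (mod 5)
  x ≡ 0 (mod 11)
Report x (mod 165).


Moduli 3, 5, 11 are pairwise coprime; by CRT there is a unique solution modulo M = 3 · 5 · 11 = 165.
Solve pairwise, accumulating the modulus:
  Start with x ≡ 0 (mod 3).
  Combine with x ≡ 0 (mod 5): since gcd(3, 5) = 1, we get a unique residue mod 15.
    Write x = 0 + 3·t and substitute into x ≡ 0 (mod 5): 3·t ≡ 0 − 0 = 0 (mod 5).
    The inverse of 3 mod 5 is 2 (since 3·2 = 6 = 1·5 + 1), so t ≡ 2·0 = 0 ≡ 0 (mod 5).
    Then x = 0 + 3·0 = 0, valid modulo lcm(3, 5) = 15: x ≡ 0 (mod 15).
  Combine with x ≡ 0 (mod 11): since gcd(15, 11) = 1, we get a unique residue mod 165.
    Write x = 0 + 15·t and substitute into x ≡ 0 (mod 11): 15·t ≡ 0 − 0 = 0 (mod 11).
    Reduce coefficients mod 11: 4·t ≡ 0 (mod 11).
    The inverse of 4 mod 11 is 3 (since 4·3 = 12 = 1·11 + 1), so t ≡ 3·0 = 0 ≡ 0 (mod 11).
    Then x = 0 + 15·0 = 0, valid modulo lcm(15, 11) = 165: x ≡ 0 (mod 165).
Verify: 0 mod 3 = 0 ✓, 0 mod 5 = 0 ✓, 0 mod 11 = 0 ✓.

x ≡ 0 (mod 165).


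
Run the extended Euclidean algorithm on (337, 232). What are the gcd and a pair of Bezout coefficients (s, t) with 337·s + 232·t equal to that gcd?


Euclidean algorithm on (337, 232) — divide until remainder is 0:
  337 = 1 · 232 + 105
  232 = 2 · 105 + 22
  105 = 4 · 22 + 17
  22 = 1 · 17 + 5
  17 = 3 · 5 + 2
  5 = 2 · 2 + 1
  2 = 2 · 1 + 0
gcd(337, 232) = 1.
Track Bezout coefficients alongside the remainders: start with r₀ = 337 = a·1 + b·0 (s = 1, t = 0) and r₁ = 232 = a·0 + b·1 (s = 0, t = 1); each new remainder r_{k+1} = r_{k-1} − q_k·r_k inherits s_{k+1} = s_{k-1} − q_k·s_k, t_{k+1} = t_{k-1} − q_k·t_k, so r_k = a·s_k + b·t_k at every step:
  q = 1: r = 105, s = 1 − 1·0 = 1, t = 0 − 1·1 = -1  (check: 337·1 + 232·(-1) = 105)
  q = 2: r = 22, s = 0 − 2·1 = -2, t = 1 − 2·(-1) = 3  (check: 337·(-2) + 232·3 = 22)
  q = 4: r = 17, s = 1 − 4·(-2) = 9, t = -1 − 4·3 = -13  (check: 337·9 + 232·(-13) = 17)
  q = 1: r = 5, s = -2 − 1·9 = -11, t = 3 − 1·(-13) = 16  (check: 337·(-11) + 232·16 = 5)
  q = 3: r = 2, s = 9 − 3·(-11) = 42, t = -13 − 3·16 = -61  (check: 337·42 + 232·(-61) = 2)
  q = 2: r = 1, s = -11 − 2·42 = -95, t = 16 − 2·(-61) = 138  (check: 337·(-95) + 232·138 = 1)
The row with r = 1 (the gcd) gives the Bezout coefficients s = -95, t = 138.
Result: 337 · (-95) + 232 · (138) = 1.

gcd(337, 232) = 1; s = -95, t = 138 (check: 337·(-95) + 232·138 = 1).


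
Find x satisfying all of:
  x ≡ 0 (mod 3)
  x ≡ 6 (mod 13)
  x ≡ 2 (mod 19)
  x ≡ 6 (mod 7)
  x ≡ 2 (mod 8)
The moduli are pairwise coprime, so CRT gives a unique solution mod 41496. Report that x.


Product of moduli M = 3 · 13 · 19 · 7 · 8 = 41496.
Merge one congruence at a time:
  Start: x ≡ 0 (mod 3).
  Combine with x ≡ 6 (mod 13); new modulus lcm = 39.
    Write x = 0 + 3·t and substitute into x ≡ 6 (mod 13): 3·t ≡ 6 − 0 = 6 (mod 13).
    The inverse of 3 mod 13 is 9 (since 3·9 = 27 = 2·13 + 1), so t ≡ 9·6 = 54 ≡ 2 (mod 13).
    Then x = 0 + 3·2 = 6, valid modulo lcm(3, 13) = 39: x ≡ 6 (mod 39).
  Combine with x ≡ 2 (mod 19); new modulus lcm = 741.
    Write x = 6 + 39·t and substitute into x ≡ 2 (mod 19): 39·t ≡ 2 − 6 = -4 (mod 19).
    Reduce coefficients mod 19: 1·t ≡ 15 (mod 19).
    So t ≡ 15 (mod 19).
    Then x = 6 + 39·15 = 591, valid modulo lcm(39, 19) = 741: x ≡ 591 (mod 741).
  Combine with x ≡ 6 (mod 7); new modulus lcm = 5187.
    Write x = 591 + 741·t and substitute into x ≡ 6 (mod 7): 741·t ≡ 6 − 591 = -585 (mod 7).
    Reduce coefficients mod 7: 6·t ≡ 3 (mod 7).
    The inverse of 6 mod 7 is 6 (since 6·6 = 36 = 5·7 + 1), so t ≡ 6·3 = 18 ≡ 4 (mod 7).
    Then x = 591 + 741·4 = 3555, valid modulo lcm(741, 7) = 5187: x ≡ 3555 (mod 5187).
  Combine with x ≡ 2 (mod 8); new modulus lcm = 41496.
    Write x = 3555 + 5187·t and substitute into x ≡ 2 (mod 8): 5187·t ≡ 2 − 3555 = -3553 (mod 8).
    Reduce coefficients mod 8: 3·t ≡ 7 (mod 8).
    The inverse of 3 mod 8 is 3 (since 3·3 = 9 = 1·8 + 1), so t ≡ 3·7 = 21 ≡ 5 (mod 8).
    Then x = 3555 + 5187·5 = 29490, valid modulo lcm(5187, 8) = 41496: x ≡ 29490 (mod 41496).
Verify against each original: 29490 mod 3 = 0, 29490 mod 13 = 6, 29490 mod 19 = 2, 29490 mod 7 = 6, 29490 mod 8 = 2.

x ≡ 29490 (mod 41496).


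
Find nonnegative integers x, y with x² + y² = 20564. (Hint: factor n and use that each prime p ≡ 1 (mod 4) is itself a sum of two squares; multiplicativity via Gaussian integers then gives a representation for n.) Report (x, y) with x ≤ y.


Step 1: Factor n = 20564 = 2^2 · 53 · 97.
Step 2: Check the mod-4 condition on each prime factor: 2 = 2 (special); 53 ≡ 1 (mod 4), exponent 1; 97 ≡ 1 (mod 4), exponent 1.
All primes ≡ 3 (mod 4) appear to even exponent (or don't appear), so by the two-squares theorem n IS expressible as a sum of two squares.
Step 3: Build a representation. Group n = k² · m with k = 2 and m = 53 · 97 = 5141 (a product of primes ≡ 1 (mod 4)); a representation of m scales to one of n via (k·x)² + (k·y)² = k²(x² + y²). Each prime p ≡ 1 (mod 4) is itself a sum of two squares; find a² by testing p − a² for a perfect square:
  53: 53 − 1² = 52, 53 − 2² = 49 = 7² ⇒ 53 = 2² + 7².
  97: 97 − 1² = 96, 97 − 2² = 93, 97 − 3² = 88, 97 − 4² = 81 = 9² ⇒ 97 = 4² + 9².
  Combine using the Brahmagupta–Fibonacci identity (a² + b²)(c² + d²) = (ac − bd)² + (ad + bc)² = (ac + bd)² + (ad − bc)²:
  53 · 97 = 5141: from (2² + 7²)(4² + 9²), take (2·4 − 7·9, 2·9 + 7·4) = (8 − 63, 18 + 28) = (-55, 46); dropping signs (only squares matter) gives (55, 46); check 55² + 46² = 3025 + 2116 = 5141 ✓.
  Scale by k = 2: (2·55, 2·46) = (110, 92).
Step 4: Order so x ≤ y and verify: 92² + 110² = 8464 + 12100 = 20564 = n. ✓

n = 20564 = 92² + 110² (one valid representation with x ≤ y).


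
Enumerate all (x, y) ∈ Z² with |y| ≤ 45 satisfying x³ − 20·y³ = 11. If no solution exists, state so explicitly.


The equation is x³ - 20y³ = 11. For fixed y, x³ = 20·y³ + 11, so a solution requires the RHS to be a perfect cube.
Strategy: iterate y from -45 to 45, compute RHS = 20·y³ + 11, and check whether it is a (positive or negative) perfect cube.
Check small values of y:
  y = 0: RHS = 11 is not a perfect cube.
  y = 1: RHS = 31 is not a perfect cube.
  y = -1: RHS = -9 is not a perfect cube.
  y = 2: RHS = 171 is not a perfect cube.
  y = -2: RHS = -149 is not a perfect cube.
  y = 3: RHS = 551 is not a perfect cube.
  y = -3: RHS = -529 is not a perfect cube.
Continuing the search up to |y| = 45 finds no solutions either.
No (x, y) in the scanned range satisfies the equation.

No integer solutions with |y| ≤ 45.


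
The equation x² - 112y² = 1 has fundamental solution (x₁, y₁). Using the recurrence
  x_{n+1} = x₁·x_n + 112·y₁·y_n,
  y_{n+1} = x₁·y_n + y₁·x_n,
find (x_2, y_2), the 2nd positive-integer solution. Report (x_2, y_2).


Step 1: Find the fundamental solution (x₁, y₁) of x² - 112y² = 1.
  Expand √112 as a continued fraction. a₀ = ⌊√112⌋ = 10; iterate m_{k+1} = d_k·a_k − m_k, d_{k+1} = (112 − m_{k+1}²)/d_k, a_{k+1} = ⌊(a₀ + m_{k+1})/d_{k+1}⌋ (starting m₀ = 0, d₀ = 1), with convergents p_k = a_k·p_{k-1} + p_{k-2}, q_k = a_k·q_{k-1} + q_{k-2} (p₋₁ = 1, q₋₁ = 0):
  k = 0: a₀ = 10; p₀/q₀ = 10/1; p₀² − 112·q₀² = 100 − 112 = -12.
  k = 1: m = 10, d = 12, a = ⌊(10 + 10)/12⌋ = 1; p/q = (1·10 + 1)/(1·1 + 0) = 11/1; p² − 112·q² = 121 − 112 = 9.
  k = 2: m = 2, d = 9, a = ⌊(10 + 2)/9⌋ = 1; p/q = (1·11 + 10)/(1·1 + 1) = 21/2; p² − 112·q² = 441 − 448 = -7.
  k = 3: m = 7, d = 7, a = ⌊(10 + 7)/7⌋ = 2; p/q = (2·21 + 11)/(2·2 + 1) = 53/5; p² − 112·q² = 2809 − 2800 = 9.
  k = 4: m = 7, d = 9, a = ⌊(10 + 7)/9⌋ = 1; p/q = (1·53 + 21)/(1·5 + 2) = 74/7; p² − 112·q² = 5476 − 5488 = -12.
  k = 5: m = 2, d = 12, a = ⌊(10 + 2)/12⌋ = 1; p/q = (1·74 + 53)/(1·7 + 5) = 127/12; p² − 112·q² = 16129 − 16128 = 1.
  The first convergent with p² − 112·q² = 1 gives the fundamental solution (x₁, y₁) = (127, 12).
Step 2: Apply the recurrence (x_{n+1}, y_{n+1}) = (x₁x_n + 112y₁y_n, x₁y_n + y₁x_n) repeatedly.
  From (x_1, y_1) = (127, 12): x_2 = 127·127 + 112·12·12 = 32257; y_2 = 127·12 + 12·127 = 3048.
Step 3: Verify x_2² - 112·y_2² = 1040514049 - 1040514048 = 1 (should be 1). ✓

(x_1, y_1) = (127, 12); (x_2, y_2) = (32257, 3048).


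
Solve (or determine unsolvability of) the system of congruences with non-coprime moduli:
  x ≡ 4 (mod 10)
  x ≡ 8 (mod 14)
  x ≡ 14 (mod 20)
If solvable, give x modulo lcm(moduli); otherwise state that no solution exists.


Moduli 10, 14, 20 are not pairwise coprime, so CRT works modulo lcm(m_i) when all pairwise compatibility conditions hold.
Pairwise compatibility: gcd(m_i, m_j) must divide a_i - a_j for every pair.
Merge one congruence at a time:
  Start: x ≡ 4 (mod 10).
  Combine with x ≡ 8 (mod 14): gcd(10, 14) = 2; 8 - 4 = 4, which IS divisible by 2, so compatible.
    Write x = 4 + 10·t and substitute into x ≡ 8 (mod 14): 10·t ≡ 8 − 4 = 4 (mod 14).
    Divide the congruence (and modulus) by g = 2: 5·t ≡ 2 (mod 7).
    The inverse of 5 mod 7 is 3 (since 5·3 = 15 = 2·7 + 1), so t ≡ 3·2 = 6 ≡ 6 (mod 7).
    Then x = 4 + 10·6 = 64, valid modulo lcm(10, 14) = 70: x ≡ 64 (mod 70).
  Combine with x ≡ 14 (mod 20): gcd(70, 20) = 10; 14 - 64 = -50, which IS divisible by 10, so compatible.
    Write x = 64 + 70·t and substitute into x ≡ 14 (mod 20): 70·t ≡ 14 − 64 = -50 (mod 20).
    Divide the congruence (and modulus) by g = 10: 7·t ≡ -5 (mod 2).
    Reduce coefficients mod 2: 1·t ≡ 1 (mod 2).
    So t ≡ 1 (mod 2).
    Then x = 64 + 70·1 = 134, valid modulo lcm(70, 20) = 140: x ≡ 134 (mod 140).
Verify: 134 mod 10 = 4, 134 mod 14 = 8, 134 mod 20 = 14.

x ≡ 134 (mod 140).


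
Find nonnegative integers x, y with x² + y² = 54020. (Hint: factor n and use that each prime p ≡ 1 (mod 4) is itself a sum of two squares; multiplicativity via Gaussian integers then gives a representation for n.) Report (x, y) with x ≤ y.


Step 1: Factor n = 54020 = 2^2 · 5 · 37 · 73.
Step 2: Check the mod-4 condition on each prime factor: 2 = 2 (special); 5 ≡ 1 (mod 4), exponent 1; 37 ≡ 1 (mod 4), exponent 1; 73 ≡ 1 (mod 4), exponent 1.
All primes ≡ 3 (mod 4) appear to even exponent (or don't appear), so by the two-squares theorem n IS expressible as a sum of two squares.
Step 3: Build a representation. Group n = k² · m with k = 2 and m = 5 · 37 · 73 = 13505 (a product of primes ≡ 1 (mod 4)); a representation of m scales to one of n via (k·x)² + (k·y)² = k²(x² + y²). Each prime p ≡ 1 (mod 4) is itself a sum of two squares; find a² by testing p − a² for a perfect square:
  5: 5 − 1² = 4 = 2² ⇒ 5 = 1² + 2².
  37: 37 − 1² = 36 = 6² ⇒ 37 = 1² + 6².
  73: 73 − 1² = 72, 73 − 2² = 69, 73 − 3² = 64 = 8² ⇒ 73 = 3² + 8².
  Combine using the Brahmagupta–Fibonacci identity (a² + b²)(c² + d²) = (ac − bd)² + (ad + bc)² = (ac + bd)² + (ad − bc)²:
  5 · 37 = 185: from (1² + 2²)(1² + 6²), take (1·1 − 2·6, 1·6 + 2·1) = (1 − 12, 6 + 2) = (-11, 8); dropping signs (only squares matter) gives (11, 8); check 11² + 8² = 121 + 64 = 185 ✓.
  185 · 73 = 13505: from (11² + 8²)(3² + 8²), take (11·3 − 8·8, 11·8 + 8·3) = (33 − 64, 88 + 24) = (-31, 112); dropping signs (only squares matter) gives (31, 112); check 31² + 112² = 961 + 12544 = 13505 ✓.
  Scale by k = 2: (2·31, 2·112) = (62, 224).
Step 4: Order so x ≤ y and verify: 62² + 224² = 3844 + 50176 = 54020 = n. ✓

n = 54020 = 62² + 224² (one valid representation with x ≤ y).


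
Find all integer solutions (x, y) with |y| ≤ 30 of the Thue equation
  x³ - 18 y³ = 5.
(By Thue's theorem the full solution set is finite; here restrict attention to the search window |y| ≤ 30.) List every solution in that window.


The equation is x³ - 18y³ = 5. For fixed y, x³ = 18·y³ + 5, so a solution requires the RHS to be a perfect cube.
Strategy: iterate y from -30 to 30, compute RHS = 18·y³ + 5, and check whether it is a (positive or negative) perfect cube.
Check small values of y:
  y = 0: RHS = 5 is not a perfect cube.
  y = 1: RHS = 23 is not a perfect cube.
  y = -1: RHS = -13 is not a perfect cube.
  y = 2: RHS = 149 is not a perfect cube.
  y = -2: RHS = -139 is not a perfect cube.
  y = 3: RHS = 491 is not a perfect cube.
  y = -3: RHS = -481 is not a perfect cube.
Continuing the search up to |y| = 30 finds no solutions either.
No (x, y) in the scanned range satisfies the equation.

No integer solutions with |y| ≤ 30.


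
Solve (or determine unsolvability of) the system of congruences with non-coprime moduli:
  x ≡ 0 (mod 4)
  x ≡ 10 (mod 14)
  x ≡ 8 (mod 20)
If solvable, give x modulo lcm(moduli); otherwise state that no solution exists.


Moduli 4, 14, 20 are not pairwise coprime, so CRT works modulo lcm(m_i) when all pairwise compatibility conditions hold.
Pairwise compatibility: gcd(m_i, m_j) must divide a_i - a_j for every pair.
Merge one congruence at a time:
  Start: x ≡ 0 (mod 4).
  Combine with x ≡ 10 (mod 14): gcd(4, 14) = 2; 10 - 0 = 10, which IS divisible by 2, so compatible.
    Write x = 0 + 4·t and substitute into x ≡ 10 (mod 14): 4·t ≡ 10 − 0 = 10 (mod 14).
    Divide the congruence (and modulus) by g = 2: 2·t ≡ 5 (mod 7).
    The inverse of 2 mod 7 is 4 (since 2·4 = 8 = 1·7 + 1), so t ≡ 4·5 = 20 ≡ 6 (mod 7).
    Then x = 0 + 4·6 = 24, valid modulo lcm(4, 14) = 28: x ≡ 24 (mod 28).
  Combine with x ≡ 8 (mod 20): gcd(28, 20) = 4; 8 - 24 = -16, which IS divisible by 4, so compatible.
    Write x = 24 + 28·t and substitute into x ≡ 8 (mod 20): 28·t ≡ 8 − 24 = -16 (mod 20).
    Divide the congruence (and modulus) by g = 4: 7·t ≡ -4 (mod 5).
    Reduce coefficients mod 5: 2·t ≡ 1 (mod 5).
    The inverse of 2 mod 5 is 3 (since 2·3 = 6 = 1·5 + 1), so t ≡ 3·1 = 3 ≡ 3 (mod 5).
    Then x = 24 + 28·3 = 108, valid modulo lcm(28, 20) = 140: x ≡ 108 (mod 140).
Verify: 108 mod 4 = 0, 108 mod 14 = 10, 108 mod 20 = 8.

x ≡ 108 (mod 140).


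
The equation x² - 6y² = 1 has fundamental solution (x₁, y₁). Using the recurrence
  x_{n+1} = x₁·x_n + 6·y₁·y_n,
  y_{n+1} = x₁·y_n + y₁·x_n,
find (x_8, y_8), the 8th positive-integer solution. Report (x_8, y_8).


Step 1: Find the fundamental solution (x₁, y₁) of x² - 6y² = 1.
  Expand √6 as a continued fraction. a₀ = ⌊√6⌋ = 2; iterate m_{k+1} = d_k·a_k − m_k, d_{k+1} = (6 − m_{k+1}²)/d_k, a_{k+1} = ⌊(a₀ + m_{k+1})/d_{k+1}⌋ (starting m₀ = 0, d₀ = 1), with convergents p_k = a_k·p_{k-1} + p_{k-2}, q_k = a_k·q_{k-1} + q_{k-2} (p₋₁ = 1, q₋₁ = 0):
  k = 0: a₀ = 2; p₀/q₀ = 2/1; p₀² − 6·q₀² = 4 − 6 = -2.
  k = 1: m = 2, d = 2, a = ⌊(2 + 2)/2⌋ = 2; p/q = (2·2 + 1)/(2·1 + 0) = 5/2; p² − 6·q² = 25 − 24 = 1.
  The first convergent with p² − 6·q² = 1 gives the fundamental solution (x₁, y₁) = (5, 2).
Step 2: Apply the recurrence (x_{n+1}, y_{n+1}) = (x₁x_n + 6y₁y_n, x₁y_n + y₁x_n) repeatedly.
  From (x_1, y_1) = (5, 2): x_2 = 5·5 + 6·2·2 = 49; y_2 = 5·2 + 2·5 = 20.
  From (x_2, y_2) = (49, 20): x_3 = 5·49 + 6·2·20 = 485; y_3 = 5·20 + 2·49 = 198.
  From (x_3, y_3) = (485, 198): x_4 = 5·485 + 6·2·198 = 4801; y_4 = 5·198 + 2·485 = 1960.
  From (x_4, y_4) = (4801, 1960): x_5 = 5·4801 + 6·2·1960 = 47525; y_5 = 5·1960 + 2·4801 = 19402.
  From (x_5, y_5) = (47525, 19402): x_6 = 5·47525 + 6·2·19402 = 470449; y_6 = 5·19402 + 2·47525 = 192060.
  From (x_6, y_6) = (470449, 192060): x_7 = 5·470449 + 6·2·192060 = 4656965; y_7 = 5·192060 + 2·470449 = 1901198.
  From (x_7, y_7) = (4656965, 1901198): x_8 = 5·4656965 + 6·2·1901198 = 46099201; y_8 = 5·1901198 + 2·4656965 = 18819920.
Step 3: Verify x_8² - 6·y_8² = 2125136332838401 - 2125136332838400 = 1 (should be 1). ✓

(x_1, y_1) = (5, 2); (x_8, y_8) = (46099201, 18819920).


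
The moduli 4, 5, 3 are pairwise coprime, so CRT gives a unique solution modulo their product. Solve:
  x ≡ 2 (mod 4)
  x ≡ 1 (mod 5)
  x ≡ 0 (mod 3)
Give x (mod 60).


Moduli 4, 5, 3 are pairwise coprime; by CRT there is a unique solution modulo M = 4 · 5 · 3 = 60.
Solve pairwise, accumulating the modulus:
  Start with x ≡ 2 (mod 4).
  Combine with x ≡ 1 (mod 5): since gcd(4, 5) = 1, we get a unique residue mod 20.
    Write x = 2 + 4·t and substitute into x ≡ 1 (mod 5): 4·t ≡ 1 − 2 = -1 (mod 5).
    Reduce coefficients mod 5: 4·t ≡ 4 (mod 5).
    The inverse of 4 mod 5 is 4 (since 4·4 = 16 = 3·5 + 1), so t ≡ 4·4 = 16 ≡ 1 (mod 5).
    Then x = 2 + 4·1 = 6, valid modulo lcm(4, 5) = 20: x ≡ 6 (mod 20).
  Combine with x ≡ 0 (mod 3): since gcd(20, 3) = 1, we get a unique residue mod 60.
    Write x = 6 + 20·t and substitute into x ≡ 0 (mod 3): 20·t ≡ 0 − 6 = -6 (mod 3).
    Reduce coefficients mod 3: 2·t ≡ 0 (mod 3).
    The inverse of 2 mod 3 is 2 (since 2·2 = 4 = 1·3 + 1), so t ≡ 2·0 = 0 ≡ 0 (mod 3).
    Then x = 6 + 20·0 = 6, valid modulo lcm(20, 3) = 60: x ≡ 6 (mod 60).
Verify: 6 mod 4 = 2 ✓, 6 mod 5 = 1 ✓, 6 mod 3 = 0 ✓.

x ≡ 6 (mod 60).


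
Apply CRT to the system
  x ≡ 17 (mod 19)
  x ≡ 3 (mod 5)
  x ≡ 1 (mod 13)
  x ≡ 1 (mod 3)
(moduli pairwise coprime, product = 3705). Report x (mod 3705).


Product of moduli M = 19 · 5 · 13 · 3 = 3705.
Merge one congruence at a time:
  Start: x ≡ 17 (mod 19).
  Combine with x ≡ 3 (mod 5); new modulus lcm = 95.
    Write x = 17 + 19·t and substitute into x ≡ 3 (mod 5): 19·t ≡ 3 − 17 = -14 (mod 5).
    Reduce coefficients mod 5: 4·t ≡ 1 (mod 5).
    The inverse of 4 mod 5 is 4 (since 4·4 = 16 = 3·5 + 1), so t ≡ 4·1 = 4 ≡ 4 (mod 5).
    Then x = 17 + 19·4 = 93, valid modulo lcm(19, 5) = 95: x ≡ 93 (mod 95).
  Combine with x ≡ 1 (mod 13); new modulus lcm = 1235.
    Write x = 93 + 95·t and substitute into x ≡ 1 (mod 13): 95·t ≡ 1 − 93 = -92 (mod 13).
    Reduce coefficients mod 13: 4·t ≡ 12 (mod 13).
    The inverse of 4 mod 13 is 10 (since 4·10 = 40 = 3·13 + 1), so t ≡ 10·12 = 120 ≡ 3 (mod 13).
    Then x = 93 + 95·3 = 378, valid modulo lcm(95, 13) = 1235: x ≡ 378 (mod 1235).
  Combine with x ≡ 1 (mod 3); new modulus lcm = 3705.
    Write x = 378 + 1235·t and substitute into x ≡ 1 (mod 3): 1235·t ≡ 1 − 378 = -377 (mod 3).
    Reduce coefficients mod 3: 2·t ≡ 1 (mod 3).
    The inverse of 2 mod 3 is 2 (since 2·2 = 4 = 1·3 + 1), so t ≡ 2·1 = 2 ≡ 2 (mod 3).
    Then x = 378 + 1235·2 = 2848, valid modulo lcm(1235, 3) = 3705: x ≡ 2848 (mod 3705).
Verify against each original: 2848 mod 19 = 17, 2848 mod 5 = 3, 2848 mod 13 = 1, 2848 mod 3 = 1.

x ≡ 2848 (mod 3705).


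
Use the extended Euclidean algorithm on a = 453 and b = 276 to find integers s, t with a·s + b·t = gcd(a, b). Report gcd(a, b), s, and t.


Euclidean algorithm on (453, 276) — divide until remainder is 0:
  453 = 1 · 276 + 177
  276 = 1 · 177 + 99
  177 = 1 · 99 + 78
  99 = 1 · 78 + 21
  78 = 3 · 21 + 15
  21 = 1 · 15 + 6
  15 = 2 · 6 + 3
  6 = 2 · 3 + 0
gcd(453, 276) = 3.
Track Bezout coefficients alongside the remainders: start with r₀ = 453 = a·1 + b·0 (s = 1, t = 0) and r₁ = 276 = a·0 + b·1 (s = 0, t = 1); each new remainder r_{k+1} = r_{k-1} − q_k·r_k inherits s_{k+1} = s_{k-1} − q_k·s_k, t_{k+1} = t_{k-1} − q_k·t_k, so r_k = a·s_k + b·t_k at every step:
  q = 1: r = 177, s = 1 − 1·0 = 1, t = 0 − 1·1 = -1  (check: 453·1 + 276·(-1) = 177)
  q = 1: r = 99, s = 0 − 1·1 = -1, t = 1 − 1·(-1) = 2  (check: 453·(-1) + 276·2 = 99)
  q = 1: r = 78, s = 1 − 1·(-1) = 2, t = -1 − 1·2 = -3  (check: 453·2 + 276·(-3) = 78)
  q = 1: r = 21, s = -1 − 1·2 = -3, t = 2 − 1·(-3) = 5  (check: 453·(-3) + 276·5 = 21)
  q = 3: r = 15, s = 2 − 3·(-3) = 11, t = -3 − 3·5 = -18  (check: 453·11 + 276·(-18) = 15)
  q = 1: r = 6, s = -3 − 1·11 = -14, t = 5 − 1·(-18) = 23  (check: 453·(-14) + 276·23 = 6)
  q = 2: r = 3, s = 11 − 2·(-14) = 39, t = -18 − 2·23 = -64  (check: 453·39 + 276·(-64) = 3)
The row with r = 3 (the gcd) gives the Bezout coefficients s = 39, t = -64.
Result: 453 · (39) + 276 · (-64) = 3.

gcd(453, 276) = 3; s = 39, t = -64 (check: 453·39 + 276·(-64) = 3).


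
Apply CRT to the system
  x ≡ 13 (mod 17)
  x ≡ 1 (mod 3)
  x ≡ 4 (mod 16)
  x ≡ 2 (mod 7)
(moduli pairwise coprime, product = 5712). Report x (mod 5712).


Product of moduli M = 17 · 3 · 16 · 7 = 5712.
Merge one congruence at a time:
  Start: x ≡ 13 (mod 17).
  Combine with x ≡ 1 (mod 3); new modulus lcm = 51.
    Write x = 13 + 17·t and substitute into x ≡ 1 (mod 3): 17·t ≡ 1 − 13 = -12 (mod 3).
    Reduce coefficients mod 3: 2·t ≡ 0 (mod 3).
    The inverse of 2 mod 3 is 2 (since 2·2 = 4 = 1·3 + 1), so t ≡ 2·0 = 0 ≡ 0 (mod 3).
    Then x = 13 + 17·0 = 13, valid modulo lcm(17, 3) = 51: x ≡ 13 (mod 51).
  Combine with x ≡ 4 (mod 16); new modulus lcm = 816.
    Write x = 13 + 51·t and substitute into x ≡ 4 (mod 16): 51·t ≡ 4 − 13 = -9 (mod 16).
    Reduce coefficients mod 16: 3·t ≡ 7 (mod 16).
    The inverse of 3 mod 16 is 11 (since 3·11 = 33 = 2·16 + 1), so t ≡ 11·7 = 77 ≡ 13 (mod 16).
    Then x = 13 + 51·13 = 676, valid modulo lcm(51, 16) = 816: x ≡ 676 (mod 816).
  Combine with x ≡ 2 (mod 7); new modulus lcm = 5712.
    Write x = 676 + 816·t and substitute into x ≡ 2 (mod 7): 816·t ≡ 2 − 676 = -674 (mod 7).
    Reduce coefficients mod 7: 4·t ≡ 5 (mod 7).
    The inverse of 4 mod 7 is 2 (since 4·2 = 8 = 1·7 + 1), so t ≡ 2·5 = 10 ≡ 3 (mod 7).
    Then x = 676 + 816·3 = 3124, valid modulo lcm(816, 7) = 5712: x ≡ 3124 (mod 5712).
Verify against each original: 3124 mod 17 = 13, 3124 mod 3 = 1, 3124 mod 16 = 4, 3124 mod 7 = 2.

x ≡ 3124 (mod 5712).


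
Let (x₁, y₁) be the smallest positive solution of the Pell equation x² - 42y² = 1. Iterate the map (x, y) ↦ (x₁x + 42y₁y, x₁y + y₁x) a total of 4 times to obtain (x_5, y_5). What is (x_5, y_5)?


Step 1: Find the fundamental solution (x₁, y₁) of x² - 42y² = 1.
  Expand √42 as a continued fraction. a₀ = ⌊√42⌋ = 6; iterate m_{k+1} = d_k·a_k − m_k, d_{k+1} = (42 − m_{k+1}²)/d_k, a_{k+1} = ⌊(a₀ + m_{k+1})/d_{k+1}⌋ (starting m₀ = 0, d₀ = 1), with convergents p_k = a_k·p_{k-1} + p_{k-2}, q_k = a_k·q_{k-1} + q_{k-2} (p₋₁ = 1, q₋₁ = 0):
  k = 0: a₀ = 6; p₀/q₀ = 6/1; p₀² − 42·q₀² = 36 − 42 = -6.
  k = 1: m = 6, d = 6, a = ⌊(6 + 6)/6⌋ = 2; p/q = (2·6 + 1)/(2·1 + 0) = 13/2; p² − 42·q² = 169 − 168 = 1.
  The first convergent with p² − 42·q² = 1 gives the fundamental solution (x₁, y₁) = (13, 2).
Step 2: Apply the recurrence (x_{n+1}, y_{n+1}) = (x₁x_n + 42y₁y_n, x₁y_n + y₁x_n) repeatedly.
  From (x_1, y_1) = (13, 2): x_2 = 13·13 + 42·2·2 = 337; y_2 = 13·2 + 2·13 = 52.
  From (x_2, y_2) = (337, 52): x_3 = 13·337 + 42·2·52 = 8749; y_3 = 13·52 + 2·337 = 1350.
  From (x_3, y_3) = (8749, 1350): x_4 = 13·8749 + 42·2·1350 = 227137; y_4 = 13·1350 + 2·8749 = 35048.
  From (x_4, y_4) = (227137, 35048): x_5 = 13·227137 + 42·2·35048 = 5896813; y_5 = 13·35048 + 2·227137 = 909898.
Step 3: Verify x_5² - 42·y_5² = 34772403556969 - 34772403556968 = 1 (should be 1). ✓

(x_1, y_1) = (13, 2); (x_5, y_5) = (5896813, 909898).


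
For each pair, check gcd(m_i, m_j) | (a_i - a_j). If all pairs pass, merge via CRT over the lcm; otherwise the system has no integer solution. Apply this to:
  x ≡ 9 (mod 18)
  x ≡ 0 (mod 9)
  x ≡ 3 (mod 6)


Moduli 18, 9, 6 are not pairwise coprime, so CRT works modulo lcm(m_i) when all pairwise compatibility conditions hold.
Pairwise compatibility: gcd(m_i, m_j) must divide a_i - a_j for every pair.
Merge one congruence at a time:
  Start: x ≡ 9 (mod 18).
  Combine with x ≡ 0 (mod 9): gcd(18, 9) = 9; 0 - 9 = -9, which IS divisible by 9, so compatible.
    Write x = 9 + 18·t and substitute into x ≡ 0 (mod 9): 18·t ≡ 0 − 9 = -9 (mod 9).
    Divide the congruence (and modulus) by g = 9: 2·t ≡ -1 (mod 1).
    Modulo 1 every t works; take t = 0.
    Then x = 9 + 18·0 = 9, valid modulo lcm(18, 9) = 18: x ≡ 9 (mod 18).
  Combine with x ≡ 3 (mod 6): gcd(18, 6) = 6; 3 - 9 = -6, which IS divisible by 6, so compatible.
    Write x = 9 + 18·t and substitute into x ≡ 3 (mod 6): 18·t ≡ 3 − 9 = -6 (mod 6).
    Divide the congruence (and modulus) by g = 6: 3·t ≡ -1 (mod 1).
    Modulo 1 every t works; take t = 0.
    Then x = 9 + 18·0 = 9, valid modulo lcm(18, 6) = 18: x ≡ 9 (mod 18).
Verify: 9 mod 18 = 9, 9 mod 9 = 0, 9 mod 6 = 3.

x ≡ 9 (mod 18).


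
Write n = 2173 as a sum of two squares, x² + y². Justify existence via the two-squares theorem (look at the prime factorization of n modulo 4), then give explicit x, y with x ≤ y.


Step 1: Factor n = 2173 = 41 · 53.
Step 2: Check the mod-4 condition on each prime factor: 41 ≡ 1 (mod 4), exponent 1; 53 ≡ 1 (mod 4), exponent 1.
All primes ≡ 3 (mod 4) appear to even exponent (or don't appear), so by the two-squares theorem n IS expressible as a sum of two squares.
Step 3: Build a representation. Here n = 41 · 53 is a product of primes ≡ 1 (mod 4). Each prime p ≡ 1 (mod 4) is itself a sum of two squares; find a² by testing p − a² for a perfect square:
  41: 41 − 1² = 40, 41 − 2² = 37, 41 − 3² = 32, 41 − 4² = 25 = 5² ⇒ 41 = 4² + 5².
  53: 53 − 1² = 52, 53 − 2² = 49 = 7² ⇒ 53 = 2² + 7².
  Combine using the Brahmagupta–Fibonacci identity (a² + b²)(c² + d²) = (ac − bd)² + (ad + bc)² = (ac + bd)² + (ad − bc)²:
  41 · 53 = 2173: from (4² + 5²)(2² + 7²), take (4·2 − 5·7, 4·7 + 5·2) = (8 − 35, 28 + 10) = (-27, 38); dropping signs (only squares matter) gives (27, 38); check 27² + 38² = 729 + 1444 = 2173 ✓.
Step 4: Order so x ≤ y and verify: 27² + 38² = 729 + 1444 = 2173 = n. ✓

n = 2173 = 27² + 38² (one valid representation with x ≤ y).


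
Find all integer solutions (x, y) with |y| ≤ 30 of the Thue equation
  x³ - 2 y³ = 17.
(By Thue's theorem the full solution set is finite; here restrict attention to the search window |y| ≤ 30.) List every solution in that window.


The equation is x³ - 2y³ = 17. For fixed y, x³ = 2·y³ + 17, so a solution requires the RHS to be a perfect cube.
Strategy: iterate y from -30 to 30, compute RHS = 2·y³ + 17, and check whether it is a (positive or negative) perfect cube.
Check small values of y:
  y = 0: RHS = 17 is not a perfect cube.
  y = 1: RHS = 19 is not a perfect cube.
  y = -1: RHS = 15 is not a perfect cube.
  y = 2: RHS = 33 is not a perfect cube.
  y = -2: RHS = 1 = (1)³ ⇒ x = 1 works.
  y = 3: RHS = 71 is not a perfect cube.
  y = -3: RHS = -37 is not a perfect cube.
Continuing the search up to |y| = 30 finds no further solutions beyond those listed.
Collected solutions: (1, -2).

Solutions (with |y| ≤ 30): (1, -2).


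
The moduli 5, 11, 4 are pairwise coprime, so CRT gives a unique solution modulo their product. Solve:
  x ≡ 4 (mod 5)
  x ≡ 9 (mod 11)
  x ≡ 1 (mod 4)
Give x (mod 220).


Moduli 5, 11, 4 are pairwise coprime; by CRT there is a unique solution modulo M = 5 · 11 · 4 = 220.
Solve pairwise, accumulating the modulus:
  Start with x ≡ 4 (mod 5).
  Combine with x ≡ 9 (mod 11): since gcd(5, 11) = 1, we get a unique residue mod 55.
    Write x = 4 + 5·t and substitute into x ≡ 9 (mod 11): 5·t ≡ 9 − 4 = 5 (mod 11).
    The inverse of 5 mod 11 is 9 (since 5·9 = 45 = 4·11 + 1), so t ≡ 9·5 = 45 ≡ 1 (mod 11).
    Then x = 4 + 5·1 = 9, valid modulo lcm(5, 11) = 55: x ≡ 9 (mod 55).
  Combine with x ≡ 1 (mod 4): since gcd(55, 4) = 1, we get a unique residue mod 220.
    Write x = 9 + 55·t and substitute into x ≡ 1 (mod 4): 55·t ≡ 1 − 9 = -8 (mod 4).
    Reduce coefficients mod 4: 3·t ≡ 0 (mod 4).
    The inverse of 3 mod 4 is 3 (since 3·3 = 9 = 2·4 + 1), so t ≡ 3·0 = 0 ≡ 0 (mod 4).
    Then x = 9 + 55·0 = 9, valid modulo lcm(55, 4) = 220: x ≡ 9 (mod 220).
Verify: 9 mod 5 = 4 ✓, 9 mod 11 = 9 ✓, 9 mod 4 = 1 ✓.

x ≡ 9 (mod 220).


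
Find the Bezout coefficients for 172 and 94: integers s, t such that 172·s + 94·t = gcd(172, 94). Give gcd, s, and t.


Euclidean algorithm on (172, 94) — divide until remainder is 0:
  172 = 1 · 94 + 78
  94 = 1 · 78 + 16
  78 = 4 · 16 + 14
  16 = 1 · 14 + 2
  14 = 7 · 2 + 0
gcd(172, 94) = 2.
Track Bezout coefficients alongside the remainders: start with r₀ = 172 = a·1 + b·0 (s = 1, t = 0) and r₁ = 94 = a·0 + b·1 (s = 0, t = 1); each new remainder r_{k+1} = r_{k-1} − q_k·r_k inherits s_{k+1} = s_{k-1} − q_k·s_k, t_{k+1} = t_{k-1} − q_k·t_k, so r_k = a·s_k + b·t_k at every step:
  q = 1: r = 78, s = 1 − 1·0 = 1, t = 0 − 1·1 = -1  (check: 172·1 + 94·(-1) = 78)
  q = 1: r = 16, s = 0 − 1·1 = -1, t = 1 − 1·(-1) = 2  (check: 172·(-1) + 94·2 = 16)
  q = 4: r = 14, s = 1 − 4·(-1) = 5, t = -1 − 4·2 = -9  (check: 172·5 + 94·(-9) = 14)
  q = 1: r = 2, s = -1 − 1·5 = -6, t = 2 − 1·(-9) = 11  (check: 172·(-6) + 94·11 = 2)
The row with r = 2 (the gcd) gives the Bezout coefficients s = -6, t = 11.
Result: 172 · (-6) + 94 · (11) = 2.

gcd(172, 94) = 2; s = -6, t = 11 (check: 172·(-6) + 94·11 = 2).


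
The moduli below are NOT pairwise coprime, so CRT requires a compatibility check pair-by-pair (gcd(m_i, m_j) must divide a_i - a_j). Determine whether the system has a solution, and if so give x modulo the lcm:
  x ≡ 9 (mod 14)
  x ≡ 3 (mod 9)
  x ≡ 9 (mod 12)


Moduli 14, 9, 12 are not pairwise coprime, so CRT works modulo lcm(m_i) when all pairwise compatibility conditions hold.
Pairwise compatibility: gcd(m_i, m_j) must divide a_i - a_j for every pair.
Merge one congruence at a time:
  Start: x ≡ 9 (mod 14).
  Combine with x ≡ 3 (mod 9): gcd(14, 9) = 1; 3 - 9 = -6, which IS divisible by 1, so compatible.
    Write x = 9 + 14·t and substitute into x ≡ 3 (mod 9): 14·t ≡ 3 − 9 = -6 (mod 9).
    Reduce coefficients mod 9: 5·t ≡ 3 (mod 9).
    The inverse of 5 mod 9 is 2 (since 5·2 = 10 = 1·9 + 1), so t ≡ 2·3 = 6 ≡ 6 (mod 9).
    Then x = 9 + 14·6 = 93, valid modulo lcm(14, 9) = 126: x ≡ 93 (mod 126).
  Combine with x ≡ 9 (mod 12): gcd(126, 12) = 6; 9 - 93 = -84, which IS divisible by 6, so compatible.
    Write x = 93 + 126·t and substitute into x ≡ 9 (mod 12): 126·t ≡ 9 − 93 = -84 (mod 12).
    Divide the congruence (and modulus) by g = 6: 21·t ≡ -14 (mod 2).
    Reduce coefficients mod 2: 1·t ≡ 0 (mod 2).
    So t ≡ 0 (mod 2).
    Then x = 93 + 126·0 = 93, valid modulo lcm(126, 12) = 252: x ≡ 93 (mod 252).
Verify: 93 mod 14 = 9, 93 mod 9 = 3, 93 mod 12 = 9.

x ≡ 93 (mod 252).


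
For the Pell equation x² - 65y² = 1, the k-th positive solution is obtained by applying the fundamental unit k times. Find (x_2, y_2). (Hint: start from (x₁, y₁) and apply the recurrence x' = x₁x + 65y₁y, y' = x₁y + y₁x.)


Step 1: Find the fundamental solution (x₁, y₁) of x² - 65y² = 1.
  Expand √65 as a continued fraction. a₀ = ⌊√65⌋ = 8; iterate m_{k+1} = d_k·a_k − m_k, d_{k+1} = (65 − m_{k+1}²)/d_k, a_{k+1} = ⌊(a₀ + m_{k+1})/d_{k+1}⌋ (starting m₀ = 0, d₀ = 1), with convergents p_k = a_k·p_{k-1} + p_{k-2}, q_k = a_k·q_{k-1} + q_{k-2} (p₋₁ = 1, q₋₁ = 0):
  k = 0: a₀ = 8; p₀/q₀ = 8/1; p₀² − 65·q₀² = 64 − 65 = -1.
  k = 1: m = 8, d = 1, a = ⌊(8 + 8)/1⌋ = 16; p/q = (16·8 + 1)/(16·1 + 0) = 129/16; p² − 65·q² = 16641 − 16640 = 1.
  The first convergent with p² − 65·q² = 1 gives the fundamental solution (x₁, y₁) = (129, 16).
Step 2: Apply the recurrence (x_{n+1}, y_{n+1}) = (x₁x_n + 65y₁y_n, x₁y_n + y₁x_n) repeatedly.
  From (x_1, y_1) = (129, 16): x_2 = 129·129 + 65·16·16 = 33281; y_2 = 129·16 + 16·129 = 4128.
Step 3: Verify x_2² - 65·y_2² = 1107624961 - 1107624960 = 1 (should be 1). ✓

(x_1, y_1) = (129, 16); (x_2, y_2) = (33281, 4128).


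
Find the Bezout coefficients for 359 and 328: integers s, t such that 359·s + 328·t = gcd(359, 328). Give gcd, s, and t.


Euclidean algorithm on (359, 328) — divide until remainder is 0:
  359 = 1 · 328 + 31
  328 = 10 · 31 + 18
  31 = 1 · 18 + 13
  18 = 1 · 13 + 5
  13 = 2 · 5 + 3
  5 = 1 · 3 + 2
  3 = 1 · 2 + 1
  2 = 2 · 1 + 0
gcd(359, 328) = 1.
Track Bezout coefficients alongside the remainders: start with r₀ = 359 = a·1 + b·0 (s = 1, t = 0) and r₁ = 328 = a·0 + b·1 (s = 0, t = 1); each new remainder r_{k+1} = r_{k-1} − q_k·r_k inherits s_{k+1} = s_{k-1} − q_k·s_k, t_{k+1} = t_{k-1} − q_k·t_k, so r_k = a·s_k + b·t_k at every step:
  q = 1: r = 31, s = 1 − 1·0 = 1, t = 0 − 1·1 = -1  (check: 359·1 + 328·(-1) = 31)
  q = 10: r = 18, s = 0 − 10·1 = -10, t = 1 − 10·(-1) = 11  (check: 359·(-10) + 328·11 = 18)
  q = 1: r = 13, s = 1 − 1·(-10) = 11, t = -1 − 1·11 = -12  (check: 359·11 + 328·(-12) = 13)
  q = 1: r = 5, s = -10 − 1·11 = -21, t = 11 − 1·(-12) = 23  (check: 359·(-21) + 328·23 = 5)
  q = 2: r = 3, s = 11 − 2·(-21) = 53, t = -12 − 2·23 = -58  (check: 359·53 + 328·(-58) = 3)
  q = 1: r = 2, s = -21 − 1·53 = -74, t = 23 − 1·(-58) = 81  (check: 359·(-74) + 328·81 = 2)
  q = 1: r = 1, s = 53 − 1·(-74) = 127, t = -58 − 1·81 = -139  (check: 359·127 + 328·(-139) = 1)
The row with r = 1 (the gcd) gives the Bezout coefficients s = 127, t = -139.
Result: 359 · (127) + 328 · (-139) = 1.

gcd(359, 328) = 1; s = 127, t = -139 (check: 359·127 + 328·(-139) = 1).


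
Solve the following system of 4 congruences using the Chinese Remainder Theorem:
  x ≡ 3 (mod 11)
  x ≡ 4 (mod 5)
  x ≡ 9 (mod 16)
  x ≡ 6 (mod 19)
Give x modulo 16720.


Product of moduli M = 11 · 5 · 16 · 19 = 16720.
Merge one congruence at a time:
  Start: x ≡ 3 (mod 11).
  Combine with x ≡ 4 (mod 5); new modulus lcm = 55.
    Write x = 3 + 11·t and substitute into x ≡ 4 (mod 5): 11·t ≡ 4 − 3 = 1 (mod 5).
    Reduce coefficients mod 5: 1·t ≡ 1 (mod 5).
    So t ≡ 1 (mod 5).
    Then x = 3 + 11·1 = 14, valid modulo lcm(11, 5) = 55: x ≡ 14 (mod 55).
  Combine with x ≡ 9 (mod 16); new modulus lcm = 880.
    Write x = 14 + 55·t and substitute into x ≡ 9 (mod 16): 55·t ≡ 9 − 14 = -5 (mod 16).
    Reduce coefficients mod 16: 7·t ≡ 11 (mod 16).
    The inverse of 7 mod 16 is 7 (since 7·7 = 49 = 3·16 + 1), so t ≡ 7·11 = 77 ≡ 13 (mod 16).
    Then x = 14 + 55·13 = 729, valid modulo lcm(55, 16) = 880: x ≡ 729 (mod 880).
  Combine with x ≡ 6 (mod 19); new modulus lcm = 16720.
    Write x = 729 + 880·t and substitute into x ≡ 6 (mod 19): 880·t ≡ 6 − 729 = -723 (mod 19).
    Reduce coefficients mod 19: 6·t ≡ 18 (mod 19).
    The inverse of 6 mod 19 is 16 (since 6·16 = 96 = 5·19 + 1), so t ≡ 16·18 = 288 ≡ 3 (mod 19).
    Then x = 729 + 880·3 = 3369, valid modulo lcm(880, 19) = 16720: x ≡ 3369 (mod 16720).
Verify against each original: 3369 mod 11 = 3, 3369 mod 5 = 4, 3369 mod 16 = 9, 3369 mod 19 = 6.

x ≡ 3369 (mod 16720).


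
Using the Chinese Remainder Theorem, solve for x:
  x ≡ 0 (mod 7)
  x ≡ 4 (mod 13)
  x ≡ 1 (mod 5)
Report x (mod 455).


Moduli 7, 13, 5 are pairwise coprime; by CRT there is a unique solution modulo M = 7 · 13 · 5 = 455.
Solve pairwise, accumulating the modulus:
  Start with x ≡ 0 (mod 7).
  Combine with x ≡ 4 (mod 13): since gcd(7, 13) = 1, we get a unique residue mod 91.
    Write x = 0 + 7·t and substitute into x ≡ 4 (mod 13): 7·t ≡ 4 − 0 = 4 (mod 13).
    The inverse of 7 mod 13 is 2 (since 7·2 = 14 = 1·13 + 1), so t ≡ 2·4 = 8 ≡ 8 (mod 13).
    Then x = 0 + 7·8 = 56, valid modulo lcm(7, 13) = 91: x ≡ 56 (mod 91).
  Combine with x ≡ 1 (mod 5): since gcd(91, 5) = 1, we get a unique residue mod 455.
    Write x = 56 + 91·t and substitute into x ≡ 1 (mod 5): 91·t ≡ 1 − 56 = -55 (mod 5).
    Reduce coefficients mod 5: 1·t ≡ 0 (mod 5).
    So t ≡ 0 (mod 5).
    Then x = 56 + 91·0 = 56, valid modulo lcm(91, 5) = 455: x ≡ 56 (mod 455).
Verify: 56 mod 7 = 0 ✓, 56 mod 13 = 4 ✓, 56 mod 5 = 1 ✓.

x ≡ 56 (mod 455).


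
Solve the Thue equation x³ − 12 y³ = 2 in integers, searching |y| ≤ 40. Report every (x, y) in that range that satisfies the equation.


The equation is x³ - 12y³ = 2. For fixed y, x³ = 12·y³ + 2, so a solution requires the RHS to be a perfect cube.
Strategy: iterate y from -40 to 40, compute RHS = 12·y³ + 2, and check whether it is a (positive or negative) perfect cube.
Check small values of y:
  y = 0: RHS = 2 is not a perfect cube.
  y = 1: RHS = 14 is not a perfect cube.
  y = -1: RHS = -10 is not a perfect cube.
  y = 2: RHS = 98 is not a perfect cube.
  y = -2: RHS = -94 is not a perfect cube.
  y = 3: RHS = 326 is not a perfect cube.
  y = -3: RHS = -322 is not a perfect cube.
Continuing the search up to |y| = 40 finds no solutions either.
No (x, y) in the scanned range satisfies the equation.

No integer solutions with |y| ≤ 40.


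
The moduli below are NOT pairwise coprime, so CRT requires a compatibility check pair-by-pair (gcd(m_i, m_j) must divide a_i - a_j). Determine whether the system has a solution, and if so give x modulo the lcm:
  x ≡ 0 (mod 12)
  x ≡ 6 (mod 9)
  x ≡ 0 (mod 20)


Moduli 12, 9, 20 are not pairwise coprime, so CRT works modulo lcm(m_i) when all pairwise compatibility conditions hold.
Pairwise compatibility: gcd(m_i, m_j) must divide a_i - a_j for every pair.
Merge one congruence at a time:
  Start: x ≡ 0 (mod 12).
  Combine with x ≡ 6 (mod 9): gcd(12, 9) = 3; 6 - 0 = 6, which IS divisible by 3, so compatible.
    Write x = 0 + 12·t and substitute into x ≡ 6 (mod 9): 12·t ≡ 6 − 0 = 6 (mod 9).
    Divide the congruence (and modulus) by g = 3: 4·t ≡ 2 (mod 3).
    Reduce coefficients mod 3: 1·t ≡ 2 (mod 3).
    So t ≡ 2 (mod 3).
    Then x = 0 + 12·2 = 24, valid modulo lcm(12, 9) = 36: x ≡ 24 (mod 36).
  Combine with x ≡ 0 (mod 20): gcd(36, 20) = 4; 0 - 24 = -24, which IS divisible by 4, so compatible.
    Write x = 24 + 36·t and substitute into x ≡ 0 (mod 20): 36·t ≡ 0 − 24 = -24 (mod 20).
    Divide the congruence (and modulus) by g = 4: 9·t ≡ -6 (mod 5).
    Reduce coefficients mod 5: 4·t ≡ 4 (mod 5).
    The inverse of 4 mod 5 is 4 (since 4·4 = 16 = 3·5 + 1), so t ≡ 4·4 = 16 ≡ 1 (mod 5).
    Then x = 24 + 36·1 = 60, valid modulo lcm(36, 20) = 180: x ≡ 60 (mod 180).
Verify: 60 mod 12 = 0, 60 mod 9 = 6, 60 mod 20 = 0.

x ≡ 60 (mod 180).


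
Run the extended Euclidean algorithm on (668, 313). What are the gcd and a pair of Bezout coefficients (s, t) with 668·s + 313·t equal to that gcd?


Euclidean algorithm on (668, 313) — divide until remainder is 0:
  668 = 2 · 313 + 42
  313 = 7 · 42 + 19
  42 = 2 · 19 + 4
  19 = 4 · 4 + 3
  4 = 1 · 3 + 1
  3 = 3 · 1 + 0
gcd(668, 313) = 1.
Track Bezout coefficients alongside the remainders: start with r₀ = 668 = a·1 + b·0 (s = 1, t = 0) and r₁ = 313 = a·0 + b·1 (s = 0, t = 1); each new remainder r_{k+1} = r_{k-1} − q_k·r_k inherits s_{k+1} = s_{k-1} − q_k·s_k, t_{k+1} = t_{k-1} − q_k·t_k, so r_k = a·s_k + b·t_k at every step:
  q = 2: r = 42, s = 1 − 2·0 = 1, t = 0 − 2·1 = -2  (check: 668·1 + 313·(-2) = 42)
  q = 7: r = 19, s = 0 − 7·1 = -7, t = 1 − 7·(-2) = 15  (check: 668·(-7) + 313·15 = 19)
  q = 2: r = 4, s = 1 − 2·(-7) = 15, t = -2 − 2·15 = -32  (check: 668·15 + 313·(-32) = 4)
  q = 4: r = 3, s = -7 − 4·15 = -67, t = 15 − 4·(-32) = 143  (check: 668·(-67) + 313·143 = 3)
  q = 1: r = 1, s = 15 − 1·(-67) = 82, t = -32 − 1·143 = -175  (check: 668·82 + 313·(-175) = 1)
The row with r = 1 (the gcd) gives the Bezout coefficients s = 82, t = -175.
Result: 668 · (82) + 313 · (-175) = 1.

gcd(668, 313) = 1; s = 82, t = -175 (check: 668·82 + 313·(-175) = 1).
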